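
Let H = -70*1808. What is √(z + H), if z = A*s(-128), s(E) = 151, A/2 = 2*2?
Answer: 6*I*√3482 ≈ 354.05*I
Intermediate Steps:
A = 8 (A = 2*(2*2) = 2*4 = 8)
z = 1208 (z = 8*151 = 1208)
H = -126560
√(z + H) = √(1208 - 126560) = √(-125352) = 6*I*√3482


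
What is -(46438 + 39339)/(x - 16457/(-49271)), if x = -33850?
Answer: 4226318567/1667806893 ≈ 2.5341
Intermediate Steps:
-(46438 + 39339)/(x - 16457/(-49271)) = -(46438 + 39339)/(-33850 - 16457/(-49271)) = -85777/(-33850 - 16457*(-1/49271)) = -85777/(-33850 + 16457/49271) = -85777/(-1667806893/49271) = -85777*(-49271)/1667806893 = -1*(-4226318567/1667806893) = 4226318567/1667806893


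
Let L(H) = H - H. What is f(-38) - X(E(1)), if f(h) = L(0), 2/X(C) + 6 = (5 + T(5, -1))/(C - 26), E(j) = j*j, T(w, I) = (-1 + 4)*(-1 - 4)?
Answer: 5/14 ≈ 0.35714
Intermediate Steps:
T(w, I) = -15 (T(w, I) = 3*(-5) = -15)
L(H) = 0
E(j) = j²
X(C) = 2/(-6 - 10/(-26 + C)) (X(C) = 2/(-6 + (5 - 15)/(C - 26)) = 2/(-6 - 10/(-26 + C)))
f(h) = 0
f(-38) - X(E(1)) = 0 - (26 - 1*1²)/(-73 + 3*1²) = 0 - (26 - 1*1)/(-73 + 3*1) = 0 - (26 - 1)/(-73 + 3) = 0 - 25/(-70) = 0 - (-1)*25/70 = 0 - 1*(-5/14) = 0 + 5/14 = 5/14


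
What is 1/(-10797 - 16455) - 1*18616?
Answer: -507323233/27252 ≈ -18616.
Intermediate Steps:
1/(-10797 - 16455) - 1*18616 = 1/(-27252) - 18616 = -1/27252 - 18616 = -507323233/27252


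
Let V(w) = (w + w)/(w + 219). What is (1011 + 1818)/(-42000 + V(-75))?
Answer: -67896/1008025 ≈ -0.067356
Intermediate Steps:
V(w) = 2*w/(219 + w) (V(w) = (2*w)/(219 + w) = 2*w/(219 + w))
(1011 + 1818)/(-42000 + V(-75)) = (1011 + 1818)/(-42000 + 2*(-75)/(219 - 75)) = 2829/(-42000 + 2*(-75)/144) = 2829/(-42000 + 2*(-75)*(1/144)) = 2829/(-42000 - 25/24) = 2829/(-1008025/24) = 2829*(-24/1008025) = -67896/1008025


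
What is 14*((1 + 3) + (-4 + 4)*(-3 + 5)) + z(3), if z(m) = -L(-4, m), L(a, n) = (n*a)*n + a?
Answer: 96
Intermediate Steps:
L(a, n) = a + a*n**2 (L(a, n) = (a*n)*n + a = a*n**2 + a = a + a*n**2)
z(m) = 4 + 4*m**2 (z(m) = -(-4)*(1 + m**2) = -(-4 - 4*m**2) = 4 + 4*m**2)
14*((1 + 3) + (-4 + 4)*(-3 + 5)) + z(3) = 14*((1 + 3) + (-4 + 4)*(-3 + 5)) + (4 + 4*3**2) = 14*(4 + 0*2) + (4 + 4*9) = 14*(4 + 0) + (4 + 36) = 14*4 + 40 = 56 + 40 = 96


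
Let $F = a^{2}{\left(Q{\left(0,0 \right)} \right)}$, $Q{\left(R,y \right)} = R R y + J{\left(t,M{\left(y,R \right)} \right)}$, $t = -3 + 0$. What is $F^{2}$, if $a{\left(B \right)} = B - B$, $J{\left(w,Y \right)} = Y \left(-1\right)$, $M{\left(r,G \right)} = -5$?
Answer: $0$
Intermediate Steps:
$t = -3$
$J{\left(w,Y \right)} = - Y$
$Q{\left(R,y \right)} = 5 + y R^{2}$ ($Q{\left(R,y \right)} = R R y - -5 = R^{2} y + 5 = y R^{2} + 5 = 5 + y R^{2}$)
$a{\left(B \right)} = 0$
$F = 0$ ($F = 0^{2} = 0$)
$F^{2} = 0^{2} = 0$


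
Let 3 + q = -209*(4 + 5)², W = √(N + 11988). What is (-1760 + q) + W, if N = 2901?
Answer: -18692 + √14889 ≈ -18570.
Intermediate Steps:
W = √14889 (W = √(2901 + 11988) = √14889 ≈ 122.02)
q = -16932 (q = -3 - 209*(4 + 5)² = -3 - 209*9² = -3 - 209*81 = -3 - 16929 = -16932)
(-1760 + q) + W = (-1760 - 16932) + √14889 = -18692 + √14889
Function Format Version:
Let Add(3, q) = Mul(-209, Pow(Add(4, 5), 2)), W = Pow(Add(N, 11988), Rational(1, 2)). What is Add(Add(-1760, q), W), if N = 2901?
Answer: Add(-18692, Pow(14889, Rational(1, 2))) ≈ -18570.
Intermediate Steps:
W = Pow(14889, Rational(1, 2)) (W = Pow(Add(2901, 11988), Rational(1, 2)) = Pow(14889, Rational(1, 2)) ≈ 122.02)
q = -16932 (q = Add(-3, Mul(-209, Pow(Add(4, 5), 2))) = Add(-3, Mul(-209, Pow(9, 2))) = Add(-3, Mul(-209, 81)) = Add(-3, -16929) = -16932)
Add(Add(-1760, q), W) = Add(Add(-1760, -16932), Pow(14889, Rational(1, 2))) = Add(-18692, Pow(14889, Rational(1, 2)))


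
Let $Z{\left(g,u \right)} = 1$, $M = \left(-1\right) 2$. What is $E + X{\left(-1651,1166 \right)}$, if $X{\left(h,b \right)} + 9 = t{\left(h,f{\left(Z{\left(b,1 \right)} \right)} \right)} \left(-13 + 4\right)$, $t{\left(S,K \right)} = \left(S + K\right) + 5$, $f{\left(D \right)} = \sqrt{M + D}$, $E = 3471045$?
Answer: $3485850 - 9 i \approx 3.4858 \cdot 10^{6} - 9.0 i$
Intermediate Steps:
$M = -2$
$f{\left(D \right)} = \sqrt{-2 + D}$
$t{\left(S,K \right)} = 5 + K + S$ ($t{\left(S,K \right)} = \left(K + S\right) + 5 = 5 + K + S$)
$X{\left(h,b \right)} = -54 - 9 i - 9 h$ ($X{\left(h,b \right)} = -9 + \left(5 + \sqrt{-2 + 1} + h\right) \left(-13 + 4\right) = -9 + \left(5 + \sqrt{-1} + h\right) \left(-9\right) = -9 + \left(5 + i + h\right) \left(-9\right) = -9 - \left(45 + 9 i + 9 h\right) = -54 - 9 i - 9 h$)
$E + X{\left(-1651,1166 \right)} = 3471045 - \left(-14805 + 9 i\right) = 3471045 + \left(14805 - 9 i\right) = 3485850 - 9 i$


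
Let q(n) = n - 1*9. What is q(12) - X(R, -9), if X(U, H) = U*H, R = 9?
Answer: 84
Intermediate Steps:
X(U, H) = H*U
q(n) = -9 + n (q(n) = n - 9 = -9 + n)
q(12) - X(R, -9) = (-9 + 12) - (-9)*9 = 3 - 1*(-81) = 3 + 81 = 84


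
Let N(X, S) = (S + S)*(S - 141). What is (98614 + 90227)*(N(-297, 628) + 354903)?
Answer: 182528989575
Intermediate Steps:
N(X, S) = 2*S*(-141 + S) (N(X, S) = (2*S)*(-141 + S) = 2*S*(-141 + S))
(98614 + 90227)*(N(-297, 628) + 354903) = (98614 + 90227)*(2*628*(-141 + 628) + 354903) = 188841*(2*628*487 + 354903) = 188841*(611672 + 354903) = 188841*966575 = 182528989575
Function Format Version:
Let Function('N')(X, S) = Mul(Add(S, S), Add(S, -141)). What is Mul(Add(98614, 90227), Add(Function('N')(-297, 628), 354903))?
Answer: 182528989575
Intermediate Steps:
Function('N')(X, S) = Mul(2, S, Add(-141, S)) (Function('N')(X, S) = Mul(Mul(2, S), Add(-141, S)) = Mul(2, S, Add(-141, S)))
Mul(Add(98614, 90227), Add(Function('N')(-297, 628), 354903)) = Mul(Add(98614, 90227), Add(Mul(2, 628, Add(-141, 628)), 354903)) = Mul(188841, Add(Mul(2, 628, 487), 354903)) = Mul(188841, Add(611672, 354903)) = Mul(188841, 966575) = 182528989575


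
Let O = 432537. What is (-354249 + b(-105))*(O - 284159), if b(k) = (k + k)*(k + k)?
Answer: -46019288322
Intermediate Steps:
b(k) = 4*k² (b(k) = (2*k)*(2*k) = 4*k²)
(-354249 + b(-105))*(O - 284159) = (-354249 + 4*(-105)²)*(432537 - 284159) = (-354249 + 4*11025)*148378 = (-354249 + 44100)*148378 = -310149*148378 = -46019288322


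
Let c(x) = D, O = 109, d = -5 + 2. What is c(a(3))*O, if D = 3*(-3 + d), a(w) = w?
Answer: -1962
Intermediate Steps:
d = -3
D = -18 (D = 3*(-3 - 3) = 3*(-6) = -18)
c(x) = -18
c(a(3))*O = -18*109 = -1962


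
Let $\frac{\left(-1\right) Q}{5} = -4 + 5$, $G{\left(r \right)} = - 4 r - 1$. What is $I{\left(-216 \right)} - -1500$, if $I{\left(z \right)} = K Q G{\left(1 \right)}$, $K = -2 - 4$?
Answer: $1350$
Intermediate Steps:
$G{\left(r \right)} = -1 - 4 r$
$K = -6$ ($K = -2 - 4 = -6$)
$Q = -5$ ($Q = - 5 \left(-4 + 5\right) = \left(-5\right) 1 = -5$)
$I{\left(z \right)} = -150$ ($I{\left(z \right)} = \left(-6\right) \left(-5\right) \left(-1 - 4\right) = 30 \left(-1 - 4\right) = 30 \left(-5\right) = -150$)
$I{\left(-216 \right)} - -1500 = -150 - -1500 = -150 + 1500 = 1350$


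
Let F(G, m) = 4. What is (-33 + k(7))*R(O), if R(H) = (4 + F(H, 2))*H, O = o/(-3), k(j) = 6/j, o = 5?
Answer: 3000/7 ≈ 428.57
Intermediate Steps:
O = -5/3 (O = 5/(-3) = 5*(-⅓) = -5/3 ≈ -1.6667)
R(H) = 8*H (R(H) = (4 + 4)*H = 8*H)
(-33 + k(7))*R(O) = (-33 + 6/7)*(8*(-5/3)) = (-33 + 6*(⅐))*(-40/3) = (-33 + 6/7)*(-40/3) = -225/7*(-40/3) = 3000/7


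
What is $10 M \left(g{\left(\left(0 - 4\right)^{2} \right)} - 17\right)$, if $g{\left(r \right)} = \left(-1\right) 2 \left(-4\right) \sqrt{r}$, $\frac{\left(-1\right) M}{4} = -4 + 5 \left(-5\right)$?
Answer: $17400$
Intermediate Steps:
$M = 116$ ($M = - 4 \left(-4 + 5 \left(-5\right)\right) = - 4 \left(-4 - 25\right) = \left(-4\right) \left(-29\right) = 116$)
$g{\left(r \right)} = 8 \sqrt{r}$ ($g{\left(r \right)} = \left(-2\right) \left(-4\right) \sqrt{r} = 8 \sqrt{r}$)
$10 M \left(g{\left(\left(0 - 4\right)^{2} \right)} - 17\right) = 10 \cdot 116 \left(8 \sqrt{\left(0 - 4\right)^{2}} - 17\right) = 1160 \left(8 \sqrt{\left(-4\right)^{2}} - 17\right) = 1160 \left(8 \sqrt{16} - 17\right) = 1160 \left(8 \cdot 4 - 17\right) = 1160 \left(32 - 17\right) = 1160 \cdot 15 = 17400$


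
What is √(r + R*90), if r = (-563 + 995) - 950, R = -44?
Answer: I*√4478 ≈ 66.918*I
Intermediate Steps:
r = -518 (r = 432 - 950 = -518)
√(r + R*90) = √(-518 - 44*90) = √(-518 - 3960) = √(-4478) = I*√4478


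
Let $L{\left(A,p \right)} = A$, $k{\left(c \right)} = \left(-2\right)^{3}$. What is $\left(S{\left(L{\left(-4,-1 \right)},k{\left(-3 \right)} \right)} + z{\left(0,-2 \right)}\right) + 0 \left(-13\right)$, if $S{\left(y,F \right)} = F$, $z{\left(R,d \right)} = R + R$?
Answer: $-8$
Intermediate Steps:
$k{\left(c \right)} = -8$
$z{\left(R,d \right)} = 2 R$
$\left(S{\left(L{\left(-4,-1 \right)},k{\left(-3 \right)} \right)} + z{\left(0,-2 \right)}\right) + 0 \left(-13\right) = \left(-8 + 2 \cdot 0\right) + 0 \left(-13\right) = \left(-8 + 0\right) + 0 = -8 + 0 = -8$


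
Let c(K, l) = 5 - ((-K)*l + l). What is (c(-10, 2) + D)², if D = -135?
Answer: 23104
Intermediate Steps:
c(K, l) = 5 - l + K*l (c(K, l) = 5 - (-K*l + l) = 5 - (l - K*l) = 5 + (-l + K*l) = 5 - l + K*l)
(c(-10, 2) + D)² = ((5 - 1*2 - 10*2) - 135)² = ((5 - 2 - 20) - 135)² = (-17 - 135)² = (-152)² = 23104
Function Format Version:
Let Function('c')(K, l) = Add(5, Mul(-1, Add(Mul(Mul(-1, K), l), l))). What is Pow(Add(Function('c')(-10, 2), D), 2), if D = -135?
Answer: 23104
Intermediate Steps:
Function('c')(K, l) = Add(5, Mul(-1, l), Mul(K, l)) (Function('c')(K, l) = Add(5, Mul(-1, Add(Mul(-1, K, l), l))) = Add(5, Mul(-1, Add(l, Mul(-1, K, l)))) = Add(5, Add(Mul(-1, l), Mul(K, l))) = Add(5, Mul(-1, l), Mul(K, l)))
Pow(Add(Function('c')(-10, 2), D), 2) = Pow(Add(Add(5, Mul(-1, 2), Mul(-10, 2)), -135), 2) = Pow(Add(Add(5, -2, -20), -135), 2) = Pow(Add(-17, -135), 2) = Pow(-152, 2) = 23104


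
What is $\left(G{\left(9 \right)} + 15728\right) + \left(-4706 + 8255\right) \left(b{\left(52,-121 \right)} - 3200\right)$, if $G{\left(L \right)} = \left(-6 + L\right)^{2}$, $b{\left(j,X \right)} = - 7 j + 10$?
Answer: $-12597409$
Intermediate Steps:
$b{\left(j,X \right)} = 10 - 7 j$
$\left(G{\left(9 \right)} + 15728\right) + \left(-4706 + 8255\right) \left(b{\left(52,-121 \right)} - 3200\right) = \left(\left(-6 + 9\right)^{2} + 15728\right) + \left(-4706 + 8255\right) \left(\left(10 - 364\right) - 3200\right) = \left(3^{2} + 15728\right) + 3549 \left(\left(10 - 364\right) - 3200\right) = \left(9 + 15728\right) + 3549 \left(-354 - 3200\right) = 15737 + 3549 \left(-3554\right) = 15737 - 12613146 = -12597409$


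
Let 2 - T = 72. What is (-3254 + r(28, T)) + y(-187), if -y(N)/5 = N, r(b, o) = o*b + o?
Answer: -4349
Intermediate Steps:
T = -70 (T = 2 - 1*72 = 2 - 72 = -70)
r(b, o) = o + b*o (r(b, o) = b*o + o = o + b*o)
y(N) = -5*N
(-3254 + r(28, T)) + y(-187) = (-3254 - 70*(1 + 28)) - 5*(-187) = (-3254 - 70*29) + 935 = (-3254 - 2030) + 935 = -5284 + 935 = -4349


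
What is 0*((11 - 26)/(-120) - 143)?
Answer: 0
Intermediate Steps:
0*((11 - 26)/(-120) - 143) = 0*(-15*(-1/120) - 143) = 0*(⅛ - 143) = 0*(-1143/8) = 0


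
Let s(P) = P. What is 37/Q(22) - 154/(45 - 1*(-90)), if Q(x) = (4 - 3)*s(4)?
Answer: 4379/540 ≈ 8.1093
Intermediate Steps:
Q(x) = 4 (Q(x) = (4 - 3)*4 = 1*4 = 4)
37/Q(22) - 154/(45 - 1*(-90)) = 37/4 - 154/(45 - 1*(-90)) = 37*(¼) - 154/(45 + 90) = 37/4 - 154/135 = 4379/540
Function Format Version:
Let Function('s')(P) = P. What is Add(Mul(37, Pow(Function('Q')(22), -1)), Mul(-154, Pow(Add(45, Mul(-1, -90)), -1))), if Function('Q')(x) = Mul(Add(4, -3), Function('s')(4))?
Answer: Rational(4379, 540) ≈ 8.1093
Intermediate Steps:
Function('Q')(x) = 4 (Function('Q')(x) = Mul(Add(4, -3), 4) = Mul(1, 4) = 4)
Add(Mul(37, Pow(Function('Q')(22), -1)), Mul(-154, Pow(Add(45, Mul(-1, -90)), -1))) = Add(Mul(37, Pow(4, -1)), Mul(-154, Pow(Add(45, Mul(-1, -90)), -1))) = Add(Mul(37, Rational(1, 4)), Mul(-154, Pow(Add(45, 90), -1))) = Add(Rational(37, 4), Mul(-154, Pow(135, -1))) = Add(Rational(37, 4), Mul(-154, Rational(1, 135))) = Add(Rational(37, 4), Rational(-154, 135)) = Rational(4379, 540)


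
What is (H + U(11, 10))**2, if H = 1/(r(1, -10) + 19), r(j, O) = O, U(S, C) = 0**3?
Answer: 1/81 ≈ 0.012346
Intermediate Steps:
U(S, C) = 0
H = 1/9 (H = 1/(-10 + 19) = 1/9 ≈ 0.11111)
(H + U(11, 10))**2 = (1/9 + 0)**2 = (1/9)**2 = 1/81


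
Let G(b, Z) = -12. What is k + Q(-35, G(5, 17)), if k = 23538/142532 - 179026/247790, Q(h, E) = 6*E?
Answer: -640645190243/8829501070 ≈ -72.557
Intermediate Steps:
k = -4921113203/8829501070 (k = 23538*(1/142532) - 179026*1/247790 = 11769/71266 - 89513/123895 = -4921113203/8829501070 ≈ -0.55735)
k + Q(-35, G(5, 17)) = -4921113203/8829501070 + 6*(-12) = -4921113203/8829501070 - 72 = -640645190243/8829501070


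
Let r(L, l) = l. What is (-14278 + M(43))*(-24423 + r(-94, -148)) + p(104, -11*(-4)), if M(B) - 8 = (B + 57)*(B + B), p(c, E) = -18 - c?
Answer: 139317448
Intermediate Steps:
M(B) = 8 + 2*B*(57 + B) (M(B) = 8 + (B + 57)*(B + B) = 8 + (57 + B)*(2*B) = 8 + 2*B*(57 + B))
(-14278 + M(43))*(-24423 + r(-94, -148)) + p(104, -11*(-4)) = (-14278 + (8 + 2*43**2 + 114*43))*(-24423 - 148) + (-18 - 1*104) = (-14278 + (8 + 2*1849 + 4902))*(-24571) + (-18 - 104) = (-14278 + (8 + 3698 + 4902))*(-24571) - 122 = (-14278 + 8608)*(-24571) - 122 = -5670*(-24571) - 122 = 139317570 - 122 = 139317448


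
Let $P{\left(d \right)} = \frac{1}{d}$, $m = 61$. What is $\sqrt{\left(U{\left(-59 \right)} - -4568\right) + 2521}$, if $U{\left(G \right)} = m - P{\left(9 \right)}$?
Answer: $\frac{\sqrt{64349}}{3} \approx 84.557$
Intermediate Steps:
$U{\left(G \right)} = \frac{548}{9}$ ($U{\left(G \right)} = 61 - \frac{1}{9} = \frac{548}{9}$)
$\sqrt{\left(U{\left(-59 \right)} - -4568\right) + 2521} = \sqrt{\left(\frac{548}{9} - -4568\right) + 2521} = \sqrt{\left(\frac{548}{9} + 4568\right) + 2521} = \sqrt{\frac{41660}{9} + 2521} = \sqrt{\frac{64349}{9}} = \frac{\sqrt{64349}}{3}$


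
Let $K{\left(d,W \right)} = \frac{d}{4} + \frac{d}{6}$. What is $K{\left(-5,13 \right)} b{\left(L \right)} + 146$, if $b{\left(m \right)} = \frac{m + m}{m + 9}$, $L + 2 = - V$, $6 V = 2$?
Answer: $\frac{3539}{24} \approx 147.46$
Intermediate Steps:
$V = \frac{1}{3}$ ($V = \frac{1}{6} \cdot 2 = \frac{1}{3} \approx 0.33333$)
$K{\left(d,W \right)} = \frac{5 d}{12}$ ($K{\left(d,W \right)} = d \frac{1}{4} + d \frac{1}{6} = \frac{d}{4} + \frac{d}{6} = \frac{5 d}{12}$)
$L = - \frac{7}{3}$ ($L = -2 - \frac{1}{3} = - \frac{7}{3} \approx -2.3333$)
$b{\left(m \right)} = \frac{2 m}{9 + m}$
$K{\left(-5,13 \right)} b{\left(L \right)} + 146 = \frac{5}{12} \left(-5\right) 2 \left(- \frac{7}{3}\right) \frac{1}{9 - \frac{7}{3}} + 146 = - \frac{25 \cdot 2 \left(- \frac{7}{3}\right) \frac{1}{\frac{20}{3}}}{12} + 146 = - \frac{25 \cdot 2 \left(- \frac{7}{3}\right) \frac{3}{20}}{12} + 146 = \left(- \frac{25}{12}\right) \left(- \frac{7}{10}\right) + 146 = \frac{35}{24} + 146 = \frac{3539}{24}$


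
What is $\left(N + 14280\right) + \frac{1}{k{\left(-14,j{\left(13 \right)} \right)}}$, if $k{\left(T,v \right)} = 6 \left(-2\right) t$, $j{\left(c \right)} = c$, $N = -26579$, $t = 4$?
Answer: $- \frac{590353}{48} \approx -12299.0$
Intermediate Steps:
$k{\left(T,v \right)} = -48$ ($k{\left(T,v \right)} = 6 \left(-2\right) 4 = \left(-12\right) 4 = -48$)
$\left(N + 14280\right) + \frac{1}{k{\left(-14,j{\left(13 \right)} \right)}} = \left(-26579 + 14280\right) + \frac{1}{-48} = -12299 - \frac{1}{48} = - \frac{590353}{48}$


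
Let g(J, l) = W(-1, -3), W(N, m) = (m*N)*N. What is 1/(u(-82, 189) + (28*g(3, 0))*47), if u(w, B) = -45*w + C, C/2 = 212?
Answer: 1/166 ≈ 0.0060241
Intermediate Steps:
C = 424 (C = 2*212 = 424)
W(N, m) = m*N² (W(N, m) = (N*m)*N = m*N²)
g(J, l) = -3 (g(J, l) = -3*(-1)² = -3*1 = -3)
u(w, B) = 424 - 45*w (u(w, B) = -45*w + 424 = 424 - 45*w)
1/(u(-82, 189) + (28*g(3, 0))*47) = 1/((424 - 45*(-82)) + (28*(-3))*47) = 1/((424 + 3690) - 84*47) = 1/(4114 - 3948) = 1/166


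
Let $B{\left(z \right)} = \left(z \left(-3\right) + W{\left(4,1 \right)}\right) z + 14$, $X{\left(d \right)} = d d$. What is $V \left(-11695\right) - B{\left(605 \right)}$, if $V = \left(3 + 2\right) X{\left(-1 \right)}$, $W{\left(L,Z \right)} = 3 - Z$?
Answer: $1038376$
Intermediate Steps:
$X{\left(d \right)} = d^{2}$
$V = 5$ ($V = \left(3 + 2\right) \left(-1\right)^{2} = 5 \cdot 1 = 5$)
$B{\left(z \right)} = 14 + z \left(2 - 3 z\right)$ ($B{\left(z \right)} = \left(z \left(-3\right) + \left(3 - 1\right)\right) z + 14 = \left(- 3 z + \left(3 - 1\right)\right) z + 14 = \left(- 3 z + 2\right) z + 14 = \left(2 - 3 z\right) z + 14 = z \left(2 - 3 z\right) + 14 = 14 + z \left(2 - 3 z\right)$)
$V \left(-11695\right) - B{\left(605 \right)} = 5 \left(-11695\right) - \left(14 - 3 \cdot 605^{2} + 2 \cdot 605\right) = -58475 - \left(14 - 1098075 + 1210\right) = -58475 - -1096851 = -58475 + 1096851 = 1038376$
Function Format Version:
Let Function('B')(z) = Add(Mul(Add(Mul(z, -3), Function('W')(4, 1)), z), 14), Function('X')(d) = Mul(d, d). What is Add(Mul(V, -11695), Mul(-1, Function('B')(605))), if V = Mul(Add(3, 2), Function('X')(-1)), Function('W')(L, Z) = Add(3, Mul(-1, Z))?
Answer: 1038376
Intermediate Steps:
Function('X')(d) = Pow(d, 2)
V = 5 (V = Mul(Add(3, 2), Pow(-1, 2)) = Mul(5, 1) = 5)
Function('B')(z) = Add(14, Mul(z, Add(2, Mul(-3, z)))) (Function('B')(z) = Add(Mul(Add(Mul(z, -3), Add(3, Mul(-1, 1))), z), 14) = Add(Mul(Add(Mul(-3, z), Add(3, -1)), z), 14) = Add(Mul(Add(Mul(-3, z), 2), z), 14) = Add(Mul(Add(2, Mul(-3, z)), z), 14) = Add(Mul(z, Add(2, Mul(-3, z))), 14) = Add(14, Mul(z, Add(2, Mul(-3, z)))))
Add(Mul(V, -11695), Mul(-1, Function('B')(605))) = Add(Mul(5, -11695), Mul(-1, Add(14, Mul(-3, Pow(605, 2)), Mul(2, 605)))) = Add(-58475, Mul(-1, Add(14, Mul(-3, 366025), 1210))) = Add(-58475, Mul(-1, Add(14, -1098075, 1210))) = Add(-58475, Mul(-1, -1096851)) = Add(-58475, 1096851) = 1038376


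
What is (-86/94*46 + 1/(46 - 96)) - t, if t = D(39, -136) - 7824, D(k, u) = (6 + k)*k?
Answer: 14163203/2350 ≈ 6026.9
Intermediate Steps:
D(k, u) = k*(6 + k)
t = -6069 (t = 39*(6 + 39) - 7824 = 39*45 - 7824 = 1755 - 7824 = -6069)
(-86/94*46 + 1/(46 - 96)) - t = (-86/94*46 + 1/(46 - 96)) - 1*(-6069) = (-86*1/94*46 + 1/(-50)) + 6069 = (-43/47*46 - 1/50) + 6069 = (-1978/47 - 1/50) + 6069 = -98947/2350 + 6069 = 14163203/2350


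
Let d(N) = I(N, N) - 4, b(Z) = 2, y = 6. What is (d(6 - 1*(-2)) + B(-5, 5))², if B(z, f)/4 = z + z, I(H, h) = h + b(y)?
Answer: 1156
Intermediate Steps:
I(H, h) = 2 + h (I(H, h) = h + 2 = 2 + h)
B(z, f) = 8*z (B(z, f) = 4*(z + z) = 4*(2*z) = 8*z)
d(N) = -2 + N (d(N) = (2 + N) - 4 = -2 + N)
(d(6 - 1*(-2)) + B(-5, 5))² = ((-2 + (6 - 1*(-2))) + 8*(-5))² = ((-2 + (6 + 2)) - 40)² = ((-2 + 8) - 40)² = (6 - 40)² = (-34)² = 1156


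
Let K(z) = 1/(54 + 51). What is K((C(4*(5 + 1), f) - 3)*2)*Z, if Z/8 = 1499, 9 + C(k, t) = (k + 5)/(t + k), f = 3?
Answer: 11992/105 ≈ 114.21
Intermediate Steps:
C(k, t) = -9 + (5 + k)/(k + t) (C(k, t) = -9 + (k + 5)/(t + k) = -9 + (5 + k)/(k + t))
Z = 11992 (Z = 8*1499 = 11992)
K(z) = 1/105
K((C(4*(5 + 1), f) - 3)*2)*Z = (1/105)*11992 = 11992/105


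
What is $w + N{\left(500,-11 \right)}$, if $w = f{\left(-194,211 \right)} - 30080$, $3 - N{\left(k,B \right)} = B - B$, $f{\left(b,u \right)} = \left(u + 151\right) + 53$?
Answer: $-29662$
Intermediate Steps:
$f{\left(b,u \right)} = 204 + u$ ($f{\left(b,u \right)} = \left(151 + u\right) + 53 = 204 + u$)
$N{\left(k,B \right)} = 3$ ($N{\left(k,B \right)} = 3 - \left(B - B\right) = 3 - 0 = 3 + 0 = 3$)
$w = -29665$ ($w = \left(204 + 211\right) - 30080 = 415 - 30080 = -29665$)
$w + N{\left(500,-11 \right)} = -29665 + 3 = -29662$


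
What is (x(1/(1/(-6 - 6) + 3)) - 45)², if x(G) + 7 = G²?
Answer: 4039365136/1500625 ≈ 2691.8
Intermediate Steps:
x(G) = -7 + G²
(x(1/(1/(-6 - 6) + 3)) - 45)² = ((-7 + (1/(1/(-6 - 6) + 3))²) - 45)² = ((-7 + (1/(1/(-12) + 3))²) - 45)² = ((-7 + (1/(-1/12 + 3))²) - 45)² = ((-7 + (1/(35/12))²) - 45)² = ((-7 + (12/35)²) - 45)² = ((-7 + 144/1225) - 45)² = (-8431/1225 - 45)² = (-63556/1225)² = 4039365136/1500625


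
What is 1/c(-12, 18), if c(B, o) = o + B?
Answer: 1/6 ≈ 0.16667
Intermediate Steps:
c(B, o) = B + o
1/c(-12, 18) = 1/(-12 + 18) = 1/6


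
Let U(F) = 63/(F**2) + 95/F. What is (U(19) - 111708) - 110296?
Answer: -80141576/361 ≈ -2.2200e+5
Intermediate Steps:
U(F) = 63/F**2 + 95/F
(U(19) - 111708) - 110296 = ((63 + 95*19)/19**2 - 111708) - 110296 = ((63 + 1805)/361 - 111708) - 110296 = ((1/361)*1868 - 111708) - 110296 = (1868/361 - 111708) - 110296 = -40324720/361 - 110296 = -80141576/361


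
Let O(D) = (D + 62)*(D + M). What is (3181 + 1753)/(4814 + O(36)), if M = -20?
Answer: 2467/3191 ≈ 0.77311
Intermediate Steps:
O(D) = (-20 + D)*(62 + D) (O(D) = (D + 62)*(D - 20) = (62 + D)*(-20 + D) = (-20 + D)*(62 + D))
(3181 + 1753)/(4814 + O(36)) = (3181 + 1753)/(4814 + (-1240 + 36² + 42*36)) = 4934/(4814 + (-1240 + 1296 + 1512)) = 4934/(4814 + 1568) = 4934/6382 = 4934*(1/6382) = 2467/3191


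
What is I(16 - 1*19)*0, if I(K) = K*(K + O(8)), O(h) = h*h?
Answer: 0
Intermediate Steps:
O(h) = h**2
I(K) = K*(64 + K) (I(K) = K*(K + 8**2) = K*(K + 64) = K*(64 + K))
I(16 - 1*19)*0 = ((16 - 1*19)*(64 + (16 - 1*19)))*0 = ((16 - 19)*(64 + (16 - 19)))*0 = -3*(64 - 3)*0 = -3*61*0 = -183*0 = 0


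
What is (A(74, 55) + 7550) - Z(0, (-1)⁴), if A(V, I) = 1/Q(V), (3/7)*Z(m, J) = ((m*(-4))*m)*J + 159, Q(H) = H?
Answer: 531247/74 ≈ 7179.0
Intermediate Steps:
Z(m, J) = 371 - 28*J*m²/3 (Z(m, J) = 7*(((m*(-4))*m)*J + 159)/3 = 7*(((-4*m)*m)*J + 159)/3 = 7*((-4*m²)*J + 159)/3 = 7*(-4*J*m² + 159)/3 = 7*(159 - 4*J*m²)/3 = 371 - 28*J*m²/3)
A(V, I) = 1/V
(A(74, 55) + 7550) - Z(0, (-1)⁴) = (1/74 + 7550) - (371 - 28/3*(-1)⁴*0²) = (1/74 + 7550) - (371 - 28/3*1*0) = 558701/74 - (371 + 0) = 558701/74 - 1*371 = 558701/74 - 371 = 531247/74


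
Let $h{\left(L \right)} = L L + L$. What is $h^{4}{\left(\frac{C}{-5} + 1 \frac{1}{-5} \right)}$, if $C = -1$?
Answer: $0$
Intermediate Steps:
$h{\left(L \right)} = L + L^{2}$ ($h{\left(L \right)} = L^{2} + L = L + L^{2}$)
$h^{4}{\left(\frac{C}{-5} + 1 \frac{1}{-5} \right)} = \left(\left(- \frac{1}{-5} + 1 \frac{1}{-5}\right) \left(1 + \left(- \frac{1}{-5} + 1 \frac{1}{-5}\right)\right)\right)^{4} = \left(\left(\left(-1\right) \left(- \frac{1}{5}\right) + 1 \left(- \frac{1}{5}\right)\right) \left(1 + \left(\left(-1\right) \left(- \frac{1}{5}\right) + 1 \left(- \frac{1}{5}\right)\right)\right)\right)^{4} = \left(\left(\frac{1}{5} - \frac{1}{5}\right) \left(1 + \left(\frac{1}{5} - \frac{1}{5}\right)\right)\right)^{4} = \left(0 \left(1 + 0\right)\right)^{4} = \left(0 \cdot 1\right)^{4} = 0^{4} = 0$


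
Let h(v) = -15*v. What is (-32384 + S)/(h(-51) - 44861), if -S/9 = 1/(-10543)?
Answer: 341424503/464904128 ≈ 0.73440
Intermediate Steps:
S = 9/10543 (S = -9/(-10543) = -9*(-1/10543) = 9/10543 ≈ 0.00085365)
(-32384 + S)/(h(-51) - 44861) = (-32384 + 9/10543)/(-15*(-51) - 44861) = -341424503/(10543*(765 - 44861)) = -341424503/10543/(-44096) = -341424503/10543*(-1/44096) = 341424503/464904128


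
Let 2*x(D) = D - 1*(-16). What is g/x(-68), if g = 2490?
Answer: -1245/13 ≈ -95.769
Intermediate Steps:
x(D) = 8 + D/2 (x(D) = (D - 1*(-16))/2 = (D + 16)/2 = (16 + D)/2 = 8 + D/2)
g/x(-68) = 2490/(8 + (1/2)*(-68)) = 2490/(8 - 34) = 2490/(-26) = 2490*(-1/26) = -1245/13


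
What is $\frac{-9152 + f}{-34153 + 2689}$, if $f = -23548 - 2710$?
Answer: $\frac{17705}{15732} \approx 1.1254$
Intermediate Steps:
$f = -26258$ ($f = -23548 - 2710 = -26258$)
$\frac{-9152 + f}{-34153 + 2689} = \frac{-9152 - 26258}{-34153 + 2689} = - \frac{35410}{-31464} = \left(-35410\right) \left(- \frac{1}{31464}\right) = \frac{17705}{15732}$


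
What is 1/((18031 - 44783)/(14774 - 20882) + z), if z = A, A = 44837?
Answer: 1527/68472787 ≈ 2.2301e-5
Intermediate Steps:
z = 44837
1/((18031 - 44783)/(14774 - 20882) + z) = 1/((18031 - 44783)/(14774 - 20882) + 44837) = 1/(-26752/(-6108) + 44837) = 1/(-26752*(-1/6108) + 44837) = 1/(6688/1527 + 44837) = 1/(68472787/1527) = 1527/68472787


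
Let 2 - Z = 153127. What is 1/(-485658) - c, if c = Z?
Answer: 74366381249/485658 ≈ 1.5313e+5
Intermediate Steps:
Z = -153125 (Z = 2 - 1*153127 = 2 - 153127 = -153125)
c = -153125
1/(-485658) - c = 1/(-485658) - 1*(-153125) = -1/485658 + 153125 = 74366381249/485658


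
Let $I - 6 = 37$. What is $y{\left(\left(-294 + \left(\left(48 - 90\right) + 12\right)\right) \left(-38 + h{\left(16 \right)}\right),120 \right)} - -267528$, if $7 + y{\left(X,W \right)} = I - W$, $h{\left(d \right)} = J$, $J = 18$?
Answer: $267444$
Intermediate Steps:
$I = 43$ ($I = 6 + 37 = 43$)
$h{\left(d \right)} = 18$
$y{\left(X,W \right)} = 36 - W$ ($y{\left(X,W \right)} = -7 - \left(-43 + W\right) = 36 - W$)
$y{\left(\left(-294 + \left(\left(48 - 90\right) + 12\right)\right) \left(-38 + h{\left(16 \right)}\right),120 \right)} - -267528 = \left(36 - 120\right) - -267528 = \left(36 - 120\right) + 267528 = -84 + 267528 = 267444$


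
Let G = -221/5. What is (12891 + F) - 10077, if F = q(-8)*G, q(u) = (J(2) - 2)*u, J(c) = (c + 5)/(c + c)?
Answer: 13628/5 ≈ 2725.6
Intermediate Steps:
J(c) = (5 + c)/(2*c) (J(c) = (5 + c)/((2*c)) = (5 + c)*(1/(2*c)) = (5 + c)/(2*c))
G = -221/5 (G = -221*1/5 = -221/5 ≈ -44.200)
q(u) = -u/4 (q(u) = ((1/2)*(5 + 2)/2 - 2)*u = ((1/2)*(1/2)*7 - 2)*u = (7/4 - 2)*u = -u/4)
F = -442/5 (F = -1/4*(-8)*(-221/5) = 2*(-221/5) = -442/5 ≈ -88.400)
(12891 + F) - 10077 = (12891 - 442/5) - 10077 = 64013/5 - 10077 = 13628/5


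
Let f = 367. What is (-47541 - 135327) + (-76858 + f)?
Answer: -259359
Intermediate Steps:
(-47541 - 135327) + (-76858 + f) = (-47541 - 135327) + (-76858 + 367) = -182868 - 76491 = -259359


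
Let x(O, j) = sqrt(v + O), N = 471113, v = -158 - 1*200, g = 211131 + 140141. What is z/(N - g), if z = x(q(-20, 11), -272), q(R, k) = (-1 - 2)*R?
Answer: I*sqrt(298)/119841 ≈ 0.00014405*I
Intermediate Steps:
g = 351272
v = -358 (v = -158 - 200 = -358)
q(R, k) = -3*R
x(O, j) = sqrt(-358 + O)
z = I*sqrt(298) (z = sqrt(-358 - 3*(-20)) = sqrt(-358 + 60) = sqrt(-298) = I*sqrt(298) ≈ 17.263*I)
z/(N - g) = (I*sqrt(298))/(471113 - 1*351272) = (I*sqrt(298))/(471113 - 351272) = (I*sqrt(298))/119841 = (I*sqrt(298))*(1/119841) = I*sqrt(298)/119841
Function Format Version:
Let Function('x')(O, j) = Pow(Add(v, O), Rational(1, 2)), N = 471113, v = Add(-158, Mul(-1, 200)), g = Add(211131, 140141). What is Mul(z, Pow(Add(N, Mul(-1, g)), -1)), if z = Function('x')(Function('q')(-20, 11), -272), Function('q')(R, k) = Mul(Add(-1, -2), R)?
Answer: Mul(Rational(1, 119841), I, Pow(298, Rational(1, 2))) ≈ Mul(0.00014405, I)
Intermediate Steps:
g = 351272
v = -358 (v = Add(-158, -200) = -358)
Function('q')(R, k) = Mul(-3, R)
Function('x')(O, j) = Pow(Add(-358, O), Rational(1, 2))
z = Mul(I, Pow(298, Rational(1, 2))) (z = Pow(Add(-358, Mul(-3, -20)), Rational(1, 2)) = Pow(Add(-358, 60), Rational(1, 2)) = Pow(-298, Rational(1, 2)) = Mul(I, Pow(298, Rational(1, 2))) ≈ Mul(17.263, I))
Mul(z, Pow(Add(N, Mul(-1, g)), -1)) = Mul(Mul(I, Pow(298, Rational(1, 2))), Pow(Add(471113, Mul(-1, 351272)), -1)) = Mul(Mul(I, Pow(298, Rational(1, 2))), Pow(Add(471113, -351272), -1)) = Mul(Mul(I, Pow(298, Rational(1, 2))), Pow(119841, -1)) = Mul(Mul(I, Pow(298, Rational(1, 2))), Rational(1, 119841)) = Mul(Rational(1, 119841), I, Pow(298, Rational(1, 2)))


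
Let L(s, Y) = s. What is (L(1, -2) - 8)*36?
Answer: -252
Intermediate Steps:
(L(1, -2) - 8)*36 = (1 - 8)*36 = -7*36 = -252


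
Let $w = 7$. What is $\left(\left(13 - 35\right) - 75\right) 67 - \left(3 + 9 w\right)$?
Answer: $-6565$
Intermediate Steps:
$\left(\left(13 - 35\right) - 75\right) 67 - \left(3 + 9 w\right) = \left(\left(13 - 35\right) - 75\right) 67 - 66 = \left(-22 - 75\right) 67 - 66 = \left(-97\right) 67 - 66 = -6499 - 66 = -6565$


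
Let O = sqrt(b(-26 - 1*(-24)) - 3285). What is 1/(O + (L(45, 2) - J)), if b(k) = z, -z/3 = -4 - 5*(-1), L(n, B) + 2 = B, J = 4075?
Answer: -4075/16608913 - 2*I*sqrt(822)/16608913 ≈ -0.00024535 - 3.4524e-6*I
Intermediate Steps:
L(n, B) = -2 + B
z = -3 (z = -3*(-4 - 5*(-1)) = -3*(-4 + 5) = -3*1 = -3)
b(k) = -3
O = 2*I*sqrt(822) (O = sqrt(-3 - 3285) = sqrt(-3288) = 2*I*sqrt(822) ≈ 57.341*I)
1/(O + (L(45, 2) - J)) = 1/(2*I*sqrt(822) + ((-2 + 2) - 1*4075)) = 1/(2*I*sqrt(822) + (0 - 4075)) = 1/(2*I*sqrt(822) - 4075) = 1/(-4075 + 2*I*sqrt(822))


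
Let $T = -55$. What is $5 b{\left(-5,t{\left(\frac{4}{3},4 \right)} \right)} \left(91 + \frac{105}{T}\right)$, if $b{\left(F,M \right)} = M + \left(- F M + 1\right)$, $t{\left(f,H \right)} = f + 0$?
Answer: $\frac{44100}{11} \approx 4009.1$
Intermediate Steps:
$t{\left(f,H \right)} = f$
$b{\left(F,M \right)} = 1 + M - F M$ ($b{\left(F,M \right)} = M - \left(-1 + F M\right) = 1 + M - F M$)
$5 b{\left(-5,t{\left(\frac{4}{3},4 \right)} \right)} \left(91 + \frac{105}{T}\right) = 5 \left(1 + \frac{4}{3} - - 5 \cdot \frac{4}{3}\right) \left(91 + \frac{105}{-55}\right) = 5 \left(1 + 4 \cdot \frac{1}{3} - - 5 \cdot 4 \cdot \frac{1}{3}\right) \left(91 + 105 \left(- \frac{1}{55}\right)\right) = 5 \left(1 + \frac{4}{3} - \left(-5\right) \frac{4}{3}\right) \left(91 - \frac{21}{11}\right) = 5 \left(1 + \frac{4}{3} + \frac{20}{3}\right) \frac{980}{11} = 5 \cdot 9 \cdot \frac{980}{11} = 45 \cdot \frac{980}{11} = \frac{44100}{11}$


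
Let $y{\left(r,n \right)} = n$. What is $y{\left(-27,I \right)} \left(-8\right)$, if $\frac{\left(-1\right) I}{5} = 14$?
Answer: $560$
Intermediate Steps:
$I = -70$ ($I = \left(-5\right) 14 = -70$)
$y{\left(-27,I \right)} \left(-8\right) = \left(-70\right) \left(-8\right) = 560$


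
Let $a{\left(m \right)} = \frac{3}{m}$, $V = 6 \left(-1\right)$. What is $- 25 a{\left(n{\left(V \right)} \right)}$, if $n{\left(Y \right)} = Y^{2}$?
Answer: $- \frac{25}{12} \approx -2.0833$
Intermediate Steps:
$V = -6$
$- 25 a{\left(n{\left(V \right)} \right)} = - 25 \frac{3}{\left(-6\right)^{2}} = - 25 \cdot \frac{3}{36} = - 25 \cdot 3 \cdot \frac{1}{36} = \left(-25\right) \frac{1}{12} = - \frac{25}{12}$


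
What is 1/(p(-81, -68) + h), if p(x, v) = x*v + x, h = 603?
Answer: 1/6030 ≈ 0.00016584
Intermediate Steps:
p(x, v) = x + v*x (p(x, v) = v*x + x = x + v*x)
1/(p(-81, -68) + h) = 1/(-81*(1 - 68) + 603) = 1/(-81*(-67) + 603) = 1/(5427 + 603) = 1/6030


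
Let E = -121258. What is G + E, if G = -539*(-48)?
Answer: -95386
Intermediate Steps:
G = 25872
G + E = 25872 - 121258 = -95386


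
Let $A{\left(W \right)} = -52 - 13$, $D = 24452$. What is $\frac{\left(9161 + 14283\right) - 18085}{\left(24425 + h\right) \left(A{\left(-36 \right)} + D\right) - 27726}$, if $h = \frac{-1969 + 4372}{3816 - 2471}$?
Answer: $\frac{7207855}{801173889366} \approx 8.9966 \cdot 10^{-6}$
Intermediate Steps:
$A{\left(W \right)} = -65$ ($A{\left(W \right)} = -52 - 13 = -65$)
$h = \frac{2403}{1345} \approx 1.7866$
$\frac{\left(9161 + 14283\right) - 18085}{\left(24425 + h\right) \left(A{\left(-36 \right)} + D\right) - 27726} = \frac{\left(9161 + 14283\right) - 18085}{\left(24425 + \frac{2403}{1345}\right) \left(-65 + 24452\right) - 27726} = \frac{23444 - 18085}{\frac{32854028}{1345} \cdot 24387 - 27726} = \frac{5359}{\frac{801211180836}{1345} - 27726} = \frac{5359}{\frac{801173889366}{1345}} = 5359 \cdot \frac{1345}{801173889366} = \frac{7207855}{801173889366}$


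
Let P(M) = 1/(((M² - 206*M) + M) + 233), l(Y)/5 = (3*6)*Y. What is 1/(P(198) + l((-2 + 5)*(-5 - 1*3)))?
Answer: -1153/2490481 ≈ -0.00046296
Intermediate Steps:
l(Y) = 90*Y (l(Y) = 5*((3*6)*Y) = 5*(18*Y) = 90*Y)
P(M) = 1/(233 + M² - 205*M) (P(M) = 1/((M² - 205*M) + 233) = 1/(233 + M² - 205*M))
1/(P(198) + l((-2 + 5)*(-5 - 1*3))) = 1/(1/(233 + 198² - 205*198) + 90*((-2 + 5)*(-5 - 1*3))) = 1/(1/(233 + 39204 - 40590) + 90*(3*(-5 - 3))) = 1/(1/(-1153) + 90*(3*(-8))) = 1/(-1/1153 + 90*(-24)) = 1/(-1/1153 - 2160) = 1/(-2490481/1153) = -1153/2490481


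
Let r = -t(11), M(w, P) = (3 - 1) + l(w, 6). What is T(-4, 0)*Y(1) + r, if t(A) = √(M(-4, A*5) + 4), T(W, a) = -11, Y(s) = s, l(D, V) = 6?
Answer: -11 - 2*√3 ≈ -14.464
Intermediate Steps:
M(w, P) = 8 (M(w, P) = (3 - 1) + 6 = 2 + 6 = 8)
t(A) = 2*√3 (t(A) = √(8 + 4) = √12 = 2*√3)
r = -2*√3 ≈ -3.4641
T(-4, 0)*Y(1) + r = -11*1 - 2*√3 = -11 - 2*√3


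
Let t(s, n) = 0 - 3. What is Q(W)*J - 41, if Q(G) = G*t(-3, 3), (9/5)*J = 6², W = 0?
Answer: -41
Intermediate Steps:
J = 20 (J = (5/9)*6² = (5/9)*36 = 20)
t(s, n) = -3
Q(G) = -3*G (Q(G) = G*(-3) = -3*G)
Q(W)*J - 41 = -3*0*20 - 41 = 0*20 - 41 = 0 - 41 = -41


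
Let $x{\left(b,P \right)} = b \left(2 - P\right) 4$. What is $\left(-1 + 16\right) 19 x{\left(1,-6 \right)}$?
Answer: $9120$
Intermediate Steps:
$x{\left(b,P \right)} = 4 b \left(2 - P\right)$
$\left(-1 + 16\right) 19 x{\left(1,-6 \right)} = \left(-1 + 16\right) 19 \cdot 4 \cdot 1 \left(2 - -6\right) = 15 \cdot 19 \cdot 4 \cdot 1 \left(2 + 6\right) = 285 \cdot 4 \cdot 1 \cdot 8 = 285 \cdot 32 = 9120$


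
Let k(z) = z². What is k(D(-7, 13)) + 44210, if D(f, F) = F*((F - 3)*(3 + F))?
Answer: 4370610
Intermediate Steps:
D(f, F) = F*(-3 + F)*(3 + F) (D(f, F) = F*((-3 + F)*(3 + F)) = F*(-3 + F)*(3 + F))
k(D(-7, 13)) + 44210 = (13*(-9 + 13²))² + 44210 = (13*(-9 + 169))² + 44210 = (13*160)² + 44210 = 2080² + 44210 = 4326400 + 44210 = 4370610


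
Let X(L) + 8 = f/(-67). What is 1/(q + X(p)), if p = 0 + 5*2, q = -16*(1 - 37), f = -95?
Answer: 67/38151 ≈ 0.0017562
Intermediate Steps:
q = 576 (q = -16*(-36) = 576)
p = 10 (p = 0 + 10 = 10)
X(L) = -441/67 (X(L) = -8 - 95/(-67) = -8 - 95*(-1/67) = -8 + 95/67 = -441/67)
1/(q + X(p)) = 1/(576 - 441/67) = 1/(38151/67) = 67/38151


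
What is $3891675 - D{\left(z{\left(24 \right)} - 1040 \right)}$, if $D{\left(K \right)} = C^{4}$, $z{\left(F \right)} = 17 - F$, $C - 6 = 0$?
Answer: $3890379$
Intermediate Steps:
$C = 6$ ($C = 6 + 0 = 6$)
$D{\left(K \right)} = 1296$ ($D{\left(K \right)} = 6^{4} = 1296$)
$3891675 - D{\left(z{\left(24 \right)} - 1040 \right)} = 3891675 - 1296 = 3890379$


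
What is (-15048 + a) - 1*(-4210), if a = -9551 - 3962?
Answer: -24351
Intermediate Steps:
a = -13513
(-15048 + a) - 1*(-4210) = (-15048 - 13513) - 1*(-4210) = -28561 + 4210 = -24351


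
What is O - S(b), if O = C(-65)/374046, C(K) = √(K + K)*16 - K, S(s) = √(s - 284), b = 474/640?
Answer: 65/374046 - I*√453215/40 + 8*I*√130/187023 ≈ 0.00017378 - 16.83*I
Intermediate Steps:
b = 237/320 (b = 474*(1/640) = 237/320 ≈ 0.74063)
S(s) = √(-284 + s)
C(K) = -K + 16*√2*√K (C(K) = √(2*K)*16 - K = (√2*√K)*16 - K = 16*√2*√K - K = -K + 16*√2*√K)
O = 65/374046 + 8*I*√130/187023 (O = (-1*(-65) + 16*√2*√(-65))/374046 = (65 + 16*√2*(I*√65))*(1/374046) = (65 + 16*I*√130)*(1/374046) = 65/374046 + 8*I*√130/187023 ≈ 0.00017378 + 0.00048772*I)
O - S(b) = (65/374046 + 8*I*√130/187023) - √(-284 + 237/320) = (65/374046 + 8*I*√130/187023) - √(-90643/320) = (65/374046 + 8*I*√130/187023) - I*√453215/40 = 65/374046 - I*√453215/40 + 8*I*√130/187023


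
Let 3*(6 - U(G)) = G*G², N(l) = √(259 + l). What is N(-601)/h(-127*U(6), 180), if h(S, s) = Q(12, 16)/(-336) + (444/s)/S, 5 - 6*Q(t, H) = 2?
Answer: -42245280*I*√38/16811 ≈ -15491.0*I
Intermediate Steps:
U(G) = 6 - G³/3 (U(G) = 6 - G*G²/3 = 6 - G³/3)
Q(t, H) = ½ (Q(t, H) = ⅚ - ⅙*2 = ⅚ - ⅓ = ½)
h(S, s) = -1/672 + 444/(S*s) (h(S, s) = (½)/(-336) + (444/s)/S = (½)*(-1/336) + 444/(S*s) = -1/672 + 444/(S*s))
N(-601)/h(-127*U(6), 180) = √(259 - 601)/(-1/672 + 444/(-127*(6 - ⅓*6³)*180)) = √(-342)/(-1/672 + 444*(1/180)/(-127*(6 - ⅓*216))) = (3*I*√38)/(-1/672 + 444*(1/180)/(-127*(6 - 72))) = (3*I*√38)/(-1/672 + 444*(1/180)/(-127*(-66))) = (3*I*√38)/(-1/672 + 444*(1/180)/8382) = (3*I*√38)/(-1/672 + 444*(1/8382)*(1/180)) = (3*I*√38)/(-1/672 + 37/125730) = (3*I*√38)/(-16811/14081760) = (3*I*√38)*(-14081760/16811) = -42245280*I*√38/16811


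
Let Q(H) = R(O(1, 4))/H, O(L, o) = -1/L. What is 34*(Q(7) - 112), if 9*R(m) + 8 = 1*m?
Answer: -26690/7 ≈ -3812.9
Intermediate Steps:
R(m) = -8/9 + m/9 (R(m) = -8/9 + (1*m)/9 = -8/9 + m/9)
Q(H) = -1/H (Q(H) = (-8/9 + (-1/1)/9)/H = (-8/9 + (-1*1)/9)/H = (-8/9 + (⅑)*(-1))/H = (-8/9 - ⅑)/H = -1/H)
34*(Q(7) - 112) = 34*(-1/7 - 112) = 34*(-1*⅐ - 112) = 34*(-⅐ - 112) = 34*(-785/7) = -26690/7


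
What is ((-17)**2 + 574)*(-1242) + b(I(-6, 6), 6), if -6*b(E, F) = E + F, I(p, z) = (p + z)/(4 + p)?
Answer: -1071847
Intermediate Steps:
I(p, z) = (p + z)/(4 + p)
b(E, F) = -E/6 - F/6 (b(E, F) = -(E + F)/6 = -E/6 - F/6)
((-17)**2 + 574)*(-1242) + b(I(-6, 6), 6) = ((-17)**2 + 574)*(-1242) + (-(-6 + 6)/(6*(4 - 6)) - 1/6*6) = (289 + 574)*(-1242) + (-0/(6*(-2)) - 1) = 863*(-1242) + (-(-1)*0/12 - 1) = -1071846 + (-1/6*0 - 1) = -1071846 + (0 - 1) = -1071846 - 1 = -1071847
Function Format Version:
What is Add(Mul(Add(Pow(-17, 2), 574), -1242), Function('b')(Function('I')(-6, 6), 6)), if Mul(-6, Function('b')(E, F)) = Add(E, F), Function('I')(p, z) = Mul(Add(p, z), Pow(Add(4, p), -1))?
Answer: -1071847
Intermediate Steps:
Function('I')(p, z) = Mul(Pow(Add(4, p), -1), Add(p, z))
Function('b')(E, F) = Add(Mul(Rational(-1, 6), E), Mul(Rational(-1, 6), F)) (Function('b')(E, F) = Mul(Rational(-1, 6), Add(E, F)) = Add(Mul(Rational(-1, 6), E), Mul(Rational(-1, 6), F)))
Add(Mul(Add(Pow(-17, 2), 574), -1242), Function('b')(Function('I')(-6, 6), 6)) = Add(Mul(Add(Pow(-17, 2), 574), -1242), Add(Mul(Rational(-1, 6), Mul(Pow(Add(4, -6), -1), Add(-6, 6))), Mul(Rational(-1, 6), 6))) = Add(Mul(Add(289, 574), -1242), Add(Mul(Rational(-1, 6), Mul(Pow(-2, -1), 0)), -1)) = Add(Mul(863, -1242), Add(Mul(Rational(-1, 6), Mul(Rational(-1, 2), 0)), -1)) = Add(-1071846, Add(Mul(Rational(-1, 6), 0), -1)) = Add(-1071846, Add(0, -1)) = Add(-1071846, -1) = -1071847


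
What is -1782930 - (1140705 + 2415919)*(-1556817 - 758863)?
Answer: 8236001281390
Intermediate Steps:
-1782930 - (1140705 + 2415919)*(-1556817 - 758863) = -1782930 - 3556624*(-2315680) = -1782930 - 1*(-8236003064320) = -1782930 + 8236003064320 = 8236001281390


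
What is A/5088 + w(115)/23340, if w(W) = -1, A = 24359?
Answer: 47377831/9896160 ≈ 4.7875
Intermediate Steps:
A/5088 + w(115)/23340 = 24359/5088 - 1/23340 = 47377831/9896160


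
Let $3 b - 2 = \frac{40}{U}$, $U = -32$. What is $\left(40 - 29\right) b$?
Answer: $\frac{11}{4} \approx 2.75$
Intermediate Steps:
$b = \frac{1}{4}$ ($b = \frac{2}{3} + \frac{40 \frac{1}{-32}}{3} = \frac{2}{3} + \frac{40 \left(- \frac{1}{32}\right)}{3} = \frac{2}{3} + \frac{1}{3} \left(- \frac{5}{4}\right) = \frac{2}{3} - \frac{5}{12} = \frac{1}{4} \approx 0.25$)
$\left(40 - 29\right) b = \left(40 - 29\right) \frac{1}{4} = 11 \cdot \frac{1}{4} = \frac{11}{4}$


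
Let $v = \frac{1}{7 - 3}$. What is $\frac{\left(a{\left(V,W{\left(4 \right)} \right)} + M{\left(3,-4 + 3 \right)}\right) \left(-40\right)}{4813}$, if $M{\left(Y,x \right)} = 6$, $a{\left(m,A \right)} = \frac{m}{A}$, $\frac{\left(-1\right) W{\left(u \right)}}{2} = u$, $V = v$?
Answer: $- \frac{955}{19252} \approx -0.049605$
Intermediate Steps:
$v = \frac{1}{4} \approx 0.25$
$V = \frac{1}{4} \approx 0.25$
$W{\left(u \right)} = - 2 u$
$\frac{\left(a{\left(V,W{\left(4 \right)} \right)} + M{\left(3,-4 + 3 \right)}\right) \left(-40\right)}{4813} = \frac{\left(\frac{1}{4 \left(\left(-2\right) 4\right)} + 6\right) \left(-40\right)}{4813} = \left(\frac{1}{4 \left(-8\right)} + 6\right) \left(-40\right) \frac{1}{4813} = \left(\frac{1}{4} \left(- \frac{1}{8}\right) + 6\right) \left(-40\right) \frac{1}{4813} = \left(- \frac{1}{32} + 6\right) \left(-40\right) \frac{1}{4813} = \frac{191}{32} \left(-40\right) \frac{1}{4813} = \left(- \frac{955}{4}\right) \frac{1}{4813} = - \frac{955}{19252}$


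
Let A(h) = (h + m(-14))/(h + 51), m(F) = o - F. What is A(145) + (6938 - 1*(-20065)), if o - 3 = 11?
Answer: 5292761/196 ≈ 27004.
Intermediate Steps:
o = 14 (o = 3 + 11 = 14)
m(F) = 14 - F
A(h) = (28 + h)/(51 + h) (A(h) = (h + (14 - 1*(-14)))/(h + 51) = (h + (14 + 14))/(51 + h) = (h + 28)/(51 + h) = (28 + h)/(51 + h))
A(145) + (6938 - 1*(-20065)) = (28 + 145)/(51 + 145) + (6938 - 1*(-20065)) = 173/196 + (6938 + 20065) = (1/196)*173 + 27003 = 173/196 + 27003 = 5292761/196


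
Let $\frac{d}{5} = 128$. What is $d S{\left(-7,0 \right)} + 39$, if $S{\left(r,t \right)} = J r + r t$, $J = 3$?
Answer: $-13401$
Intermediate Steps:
$d = 640$ ($d = 5 \cdot 128 = 640$)
$S{\left(r,t \right)} = 3 r + r t$
$d S{\left(-7,0 \right)} + 39 = 640 \left(- 7 \left(3 + 0\right)\right) + 39 = 640 \left(\left(-7\right) 3\right) + 39 = 640 \left(-21\right) + 39 = -13440 + 39 = -13401$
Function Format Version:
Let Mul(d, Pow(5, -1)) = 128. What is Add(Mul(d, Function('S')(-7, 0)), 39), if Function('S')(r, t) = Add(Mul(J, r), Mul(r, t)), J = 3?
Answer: -13401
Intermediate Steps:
d = 640 (d = Mul(5, 128) = 640)
Function('S')(r, t) = Add(Mul(3, r), Mul(r, t))
Add(Mul(d, Function('S')(-7, 0)), 39) = Add(Mul(640, Mul(-7, Add(3, 0))), 39) = Add(Mul(640, Mul(-7, 3)), 39) = Add(Mul(640, -21), 39) = Add(-13440, 39) = -13401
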